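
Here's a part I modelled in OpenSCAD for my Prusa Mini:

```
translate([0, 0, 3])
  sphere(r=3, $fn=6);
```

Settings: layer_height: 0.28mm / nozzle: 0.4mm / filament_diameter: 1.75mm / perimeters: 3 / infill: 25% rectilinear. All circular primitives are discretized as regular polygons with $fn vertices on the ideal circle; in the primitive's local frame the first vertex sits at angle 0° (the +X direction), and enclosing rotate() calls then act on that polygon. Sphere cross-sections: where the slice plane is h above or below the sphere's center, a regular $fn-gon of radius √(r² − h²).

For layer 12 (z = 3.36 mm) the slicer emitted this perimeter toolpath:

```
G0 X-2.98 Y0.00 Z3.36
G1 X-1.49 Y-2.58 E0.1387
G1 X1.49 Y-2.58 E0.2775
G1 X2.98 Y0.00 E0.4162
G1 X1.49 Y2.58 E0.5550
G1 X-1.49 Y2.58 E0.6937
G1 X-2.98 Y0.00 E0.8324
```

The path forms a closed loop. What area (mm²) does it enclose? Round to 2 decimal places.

Apply the shoelace formula to the sequence of (X, Y) vertices; enclosed area = 23.07 mm².

23.07 mm²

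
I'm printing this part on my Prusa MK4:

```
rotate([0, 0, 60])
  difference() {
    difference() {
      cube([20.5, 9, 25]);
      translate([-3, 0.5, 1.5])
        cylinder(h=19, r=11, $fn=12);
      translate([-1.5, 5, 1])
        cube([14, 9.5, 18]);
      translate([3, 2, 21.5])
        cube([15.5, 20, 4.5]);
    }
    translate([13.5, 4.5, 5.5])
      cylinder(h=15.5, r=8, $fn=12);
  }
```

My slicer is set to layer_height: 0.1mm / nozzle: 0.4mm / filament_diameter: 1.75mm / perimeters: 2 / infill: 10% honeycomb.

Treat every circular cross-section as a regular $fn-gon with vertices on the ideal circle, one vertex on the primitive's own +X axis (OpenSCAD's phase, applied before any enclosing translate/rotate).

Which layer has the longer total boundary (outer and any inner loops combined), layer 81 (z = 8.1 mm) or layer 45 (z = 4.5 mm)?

layer 45 (z = 4.5 mm)

Layer 81 (z = 8.1): the cube is present — its section is the full 20.5×9 rectangle (perimeter 59.00 mm); the r=11 cylinder at (-3, 0.5) gives a regular 12-gon of circumradius 11 (constant along its height) (perimeter = 2·12·11.000·sin(180°/12) = 68.33 mm); the cube at (-1.5, 5) is present — its section is the full 14×9.5 rectangle (perimeter 47.00 mm); the cube at (3, 2) is not intersected at this z (z outside [21.5, 26]); Subtracting the remaining from the first: starting from the 20.5×9 cube, the r=11 cylinder at (-3, 0.5) partially overlaps it — only the 58.99 mm² overlap (of its 363.00 mm²) is removed, clipping the outline; the 14×9.5 cube at (-1.5, 5) partially overlaps it — only the 28.26 mm² overlap (of its 133.00 mm²) is removed, clipping the outline — boundary = 44.52 mm; the r=8 cylinder at (13.5, 4.5) gives a regular 12-gon of circumradius 8 (constant along its height) (perimeter = 2·12·8.000·sin(180°/12) = 49.69 mm); Taking the first minus the rest: starting from that combined region, the r=8 cylinder at (13.5, 4.5) partially overlaps it — only the 96.91 mm² overlap (of its 192.00 mm²) is removed, clipping the outline — boundary = 4.65 mm; (rotated 60° about Z; rotation is an isometry so areas/perimeters/island counts are preserved). So its perimeter = 4.65 mm. Layer 45 (z = 4.5): the cube (footprint 20.5×9) is included at this height (perimeter 59.00 mm); the r=11 cylinder at (-3, 0.5) contributes a regular 12-gon of circumradius 11 (perimeter = 2·12·11.000·sin(180°/12) = 68.33 mm); the cube at (-1.5, 5) is present — its section is the full 14×9.5 rectangle (perimeter 47.00 mm); the cube at (3, 2) is absent (z outside [21.5, 26]); Subtracting the remaining from the first: starting from the 20.5×9 cube, the r=11 cylinder at (-3, 0.5) partially overlaps it — only the 58.99 mm² overlap (of its 363.00 mm²) is removed, clipping the outline; the 14×9.5 cube at (-1.5, 5) partially overlaps it — only the 28.26 mm² overlap (of its 133.00 mm²) is removed, clipping the outline — boundary = 44.52 mm; the cylinder at (13.5, 4.5) is not intersected at this z (z outside [5.5, 21]); After the difference (first − rest): none of the subtracted shapes is present at this height, so that combined region is unchanged — boundary = 44.52 mm; (rotated 60° about Z; rotation is an isometry so areas/perimeters/island counts are preserved). So its perimeter = 44.52 mm. Layer 45 is larger (44.52 vs 4.65 mm).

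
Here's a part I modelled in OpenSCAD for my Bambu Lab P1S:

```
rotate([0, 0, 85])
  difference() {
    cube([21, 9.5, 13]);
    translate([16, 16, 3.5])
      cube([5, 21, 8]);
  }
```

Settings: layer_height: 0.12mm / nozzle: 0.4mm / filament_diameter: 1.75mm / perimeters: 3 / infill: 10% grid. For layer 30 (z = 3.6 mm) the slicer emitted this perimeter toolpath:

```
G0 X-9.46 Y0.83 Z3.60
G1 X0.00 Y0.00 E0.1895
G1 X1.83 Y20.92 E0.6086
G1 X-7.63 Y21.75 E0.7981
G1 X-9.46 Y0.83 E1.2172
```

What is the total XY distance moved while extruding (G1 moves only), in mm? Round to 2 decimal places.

60.99 mm

Sum the Euclidean lengths of each G1 segment: total = 60.99 mm.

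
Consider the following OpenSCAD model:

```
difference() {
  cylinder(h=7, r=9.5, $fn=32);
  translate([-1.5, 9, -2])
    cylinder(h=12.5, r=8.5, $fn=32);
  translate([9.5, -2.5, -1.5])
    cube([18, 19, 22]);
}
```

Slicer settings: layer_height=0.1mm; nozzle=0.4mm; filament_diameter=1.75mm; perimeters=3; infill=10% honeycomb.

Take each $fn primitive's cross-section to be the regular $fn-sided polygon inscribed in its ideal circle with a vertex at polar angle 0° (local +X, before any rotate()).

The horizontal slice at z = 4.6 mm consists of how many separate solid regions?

At z = 4.6 mm: the cylinder: section is a regular 32-gon, circumradius r=9.5; the r=8.5 cylinder at (-1.5, 9) gives a regular 32-gon of circumradius 8.5 (constant along its height); the 18×19 cube at (9.5, -2.5) contributes its full rectangle; Subtracting the remaining from the first: starting from the r=9.5 cylinder, the r=8.5 cylinder at (-1.5, 9) partially overlaps it — only the 96.15 mm² overlap (of its 225.52 mm²) is removed, clipping the outline; the 18×19 cube at (9.5, -2.5) misses the remaining region (no effect) — 1 connected region. The result has 1 disconnected region.

1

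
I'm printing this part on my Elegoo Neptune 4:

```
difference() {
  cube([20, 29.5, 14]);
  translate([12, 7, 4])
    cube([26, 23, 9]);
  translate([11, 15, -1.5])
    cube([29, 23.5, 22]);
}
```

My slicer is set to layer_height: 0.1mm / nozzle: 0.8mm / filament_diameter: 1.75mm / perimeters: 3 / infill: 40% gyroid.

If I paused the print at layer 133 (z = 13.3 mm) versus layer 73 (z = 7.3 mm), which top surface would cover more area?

layer 133 (z = 13.3 mm)

Layer 133 (z = 13.3): the cube (footprint 20×29.5) is included at this height (area 590.00 mm²); the cube at (12, 7) is not intersected at this z (z outside [4, 13]); the 29×23.5 cube at (11, 15) contributes its full rectangle (area 681.50 mm²); After the difference (first − rest): starting from the 20×29.5 cube (590.00 mm²), the 29×23.5 cube at (11, 15) partially overlaps it — only the 130.50 mm² overlap (of its 681.50 mm²) is removed, clipping the outline — area = 459.50 mm². So its area = 459.50 mm². Layer 73 (z = 7.3): the 20×29.5 cube contributes its full rectangle (area 590.00 mm²); the 26×23 cube at (12, 7) contributes its full rectangle (area 598.00 mm²); the cube at (11, 15) (footprint 29×23.5) is included at this height (area 681.50 mm²); Subtracting the remaining from the first: starting from the 20×29.5 cube (590.00 mm²), the 26×23 cube at (12, 7) partially overlaps it — only the 180.00 mm² overlap (of its 598.00 mm²) is removed, clipping the outline; the 29×23.5 cube at (11, 15) partially overlaps it — only the 14.50 mm² overlap (of its 681.50 mm²) is removed, clipping the outline — area = 395.50 mm². So its area = 395.50 mm². Layer 133 is larger (459.50 vs 395.50 mm²).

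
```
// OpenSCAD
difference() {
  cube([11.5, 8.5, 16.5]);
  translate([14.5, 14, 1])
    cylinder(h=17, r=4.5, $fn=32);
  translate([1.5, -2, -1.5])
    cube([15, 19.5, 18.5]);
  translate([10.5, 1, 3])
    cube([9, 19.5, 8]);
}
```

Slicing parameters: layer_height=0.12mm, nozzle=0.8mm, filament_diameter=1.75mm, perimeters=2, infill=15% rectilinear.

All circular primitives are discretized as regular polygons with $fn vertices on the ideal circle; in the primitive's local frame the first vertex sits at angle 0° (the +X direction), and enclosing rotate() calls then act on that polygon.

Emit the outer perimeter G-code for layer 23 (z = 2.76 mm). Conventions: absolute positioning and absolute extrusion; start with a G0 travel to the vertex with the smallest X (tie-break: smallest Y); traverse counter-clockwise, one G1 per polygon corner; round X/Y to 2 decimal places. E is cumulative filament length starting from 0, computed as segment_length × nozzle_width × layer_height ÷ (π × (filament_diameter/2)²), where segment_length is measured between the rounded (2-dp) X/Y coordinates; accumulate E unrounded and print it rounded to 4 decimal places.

At z = 2.76 mm: the cube (footprint 11.5×8.5) is included at this height; the r=4.5 cylinder at (14.5, 14) contributes a regular 32-gon of circumradius 4.5; the cube at (1.5, -2) is present — its section is the full 15×19.5 rectangle; the cube at (10.5, 1) is not intersected at this z (z outside [3, 11]); Taking the first minus the rest: starting from the 11.5×8.5 cube, the r=4.5 cylinder at (14.5, 14) misses the remaining region (no effect); the 15×19.5 cube at (1.5, -2) partially overlaps it — only the 85.00 mm² overlap (of its 292.50 mm²) is removed, clipping the outline — 1 connected region. The outline is a single polygon with 4 vertices. Extrusion per mm of travel: 0.8 × 0.12 / (π × 0.875²) = 0.039912. Accumulating E over each segment gives final E = 0.7982.

G0 X0.00 Y0.00 Z2.76
G1 X1.50 Y0.00 E0.0599
G1 X1.50 Y8.50 E0.3991
G1 X0.00 Y8.50 E0.4590
G1 X0.00 Y0.00 E0.7982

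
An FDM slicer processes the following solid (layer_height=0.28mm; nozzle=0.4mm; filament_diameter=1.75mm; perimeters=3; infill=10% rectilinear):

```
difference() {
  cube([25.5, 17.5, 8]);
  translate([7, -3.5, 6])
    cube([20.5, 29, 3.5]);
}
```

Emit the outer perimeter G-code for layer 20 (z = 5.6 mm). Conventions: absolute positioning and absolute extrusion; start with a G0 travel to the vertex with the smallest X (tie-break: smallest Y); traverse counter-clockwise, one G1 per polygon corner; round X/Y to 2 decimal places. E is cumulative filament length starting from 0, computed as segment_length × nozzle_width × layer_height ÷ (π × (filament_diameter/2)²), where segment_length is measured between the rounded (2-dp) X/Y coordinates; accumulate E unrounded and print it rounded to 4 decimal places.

At z = 5.6 mm: the 25.5×17.5 cube contributes its full rectangle; the cube at (7, -3.5) is not intersected at this z (z outside [6, 9.5]); Subtracting the remaining from the first: none of the subtracted shapes is present at this height, so the 25.5×17.5 cube is unchanged — 1 connected region. The outline is a single polygon with 4 vertices. Extrusion per mm of travel: 0.4 × 0.28 / (π × 0.875²) = 0.046564. Accumulating E over each segment gives final E = 4.0045.

G0 X0.00 Y0.00 Z5.60
G1 X25.50 Y0.00 E1.1874
G1 X25.50 Y17.50 E2.0023
G1 X0.00 Y17.50 E3.1896
G1 X0.00 Y0.00 E4.0045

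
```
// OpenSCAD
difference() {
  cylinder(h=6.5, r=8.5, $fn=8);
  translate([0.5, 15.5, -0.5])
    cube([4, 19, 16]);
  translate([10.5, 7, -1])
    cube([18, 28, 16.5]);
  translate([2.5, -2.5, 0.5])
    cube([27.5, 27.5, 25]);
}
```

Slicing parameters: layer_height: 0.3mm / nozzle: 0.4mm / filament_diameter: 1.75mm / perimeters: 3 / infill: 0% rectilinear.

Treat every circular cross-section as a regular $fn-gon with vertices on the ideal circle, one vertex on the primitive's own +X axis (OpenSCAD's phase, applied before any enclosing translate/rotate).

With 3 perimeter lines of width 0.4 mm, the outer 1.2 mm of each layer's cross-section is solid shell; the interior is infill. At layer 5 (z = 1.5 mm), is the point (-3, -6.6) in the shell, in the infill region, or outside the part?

At z = 1.5 mm: the cylinder: section is a regular 8-gon, circumradius r=8.5; the cube at (0.5, 15.5) (footprint 4×19) is included at this height; the cube at (10.5, 7) (footprint 18×28) is included at this height; the cube at (2.5, -2.5) is present — its section is the full 27.5×27.5 rectangle; Taking the first minus the rest: starting from the r=8.5 cylinder, the 4×19 cube at (0.5, 15.5) misses the remaining region (no effect); the 18×28 cube at (10.5, 7) misses the remaining region (no effect); the 27.5×27.5 cube at (2.5, -2.5) partially overlaps it — only the 44.84 mm² overlap (of its 756.25 mm²) is removed, clipping the outline — 1 connected region. Overall, the cross-section is a single solid region. The nearest boundary edge runs (-0.00, -8.50)→(-6.01, -6.01); distance from the point to it = 0.61 mm. The point is inside the cross-section, 0.61 mm from the nearest boundary — within the 1.2 mm shell band (3 × 0.4).

shell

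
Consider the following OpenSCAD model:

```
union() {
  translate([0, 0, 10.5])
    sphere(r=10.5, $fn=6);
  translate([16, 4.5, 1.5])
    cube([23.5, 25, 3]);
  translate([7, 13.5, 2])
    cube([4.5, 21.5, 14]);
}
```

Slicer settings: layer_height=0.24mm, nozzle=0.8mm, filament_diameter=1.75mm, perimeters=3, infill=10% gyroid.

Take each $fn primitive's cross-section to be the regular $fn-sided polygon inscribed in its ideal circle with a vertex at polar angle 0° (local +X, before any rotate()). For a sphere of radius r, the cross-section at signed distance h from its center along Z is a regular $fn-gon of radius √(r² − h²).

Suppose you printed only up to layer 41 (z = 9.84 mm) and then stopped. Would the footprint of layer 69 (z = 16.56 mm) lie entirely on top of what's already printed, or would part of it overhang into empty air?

entirely on top

Compare the two slices. At z = 9.84: the r=10.5 sphere slices to a regular 6-gon of circumradius 10.479 (√(r²−h²) with h=0.66 from center) (area = (6/2)·10.479²·sin(360°/6) = 285.31 mm²); the cube at (16, 4.5) is not intersected at this z (z outside [1.5, 4.5]); the cube at (7, 13.5) is present — its section is the full 4.5×21.5 rectangle (area 96.75 mm²); Combining (union): the 2 present regions are separate (no shared area or edge), so areas and boundary lengths simply add and each stays a separate island — area = 382.06 mm². At z = 16.56: the r=10.5 sphere slices to a regular 6-gon of circumradius 8.575 (√(r²−h²) with h=6.06 from center) (area = (6/2)·8.575²·sin(360°/6) = 191.03 mm²); the cube at (16, 4.5) does not reach this height (z outside [1.5, 4.5]); the cube at (7, 13.5) does not reach this height (z outside [2, 16]); Combining (union): only the r=10.5 sphere is present, so the union is just that shape — area = 191.03 mm². Checking containment: the cross-section at z = 16.56 is a subset of the cross-section at z = 9.84.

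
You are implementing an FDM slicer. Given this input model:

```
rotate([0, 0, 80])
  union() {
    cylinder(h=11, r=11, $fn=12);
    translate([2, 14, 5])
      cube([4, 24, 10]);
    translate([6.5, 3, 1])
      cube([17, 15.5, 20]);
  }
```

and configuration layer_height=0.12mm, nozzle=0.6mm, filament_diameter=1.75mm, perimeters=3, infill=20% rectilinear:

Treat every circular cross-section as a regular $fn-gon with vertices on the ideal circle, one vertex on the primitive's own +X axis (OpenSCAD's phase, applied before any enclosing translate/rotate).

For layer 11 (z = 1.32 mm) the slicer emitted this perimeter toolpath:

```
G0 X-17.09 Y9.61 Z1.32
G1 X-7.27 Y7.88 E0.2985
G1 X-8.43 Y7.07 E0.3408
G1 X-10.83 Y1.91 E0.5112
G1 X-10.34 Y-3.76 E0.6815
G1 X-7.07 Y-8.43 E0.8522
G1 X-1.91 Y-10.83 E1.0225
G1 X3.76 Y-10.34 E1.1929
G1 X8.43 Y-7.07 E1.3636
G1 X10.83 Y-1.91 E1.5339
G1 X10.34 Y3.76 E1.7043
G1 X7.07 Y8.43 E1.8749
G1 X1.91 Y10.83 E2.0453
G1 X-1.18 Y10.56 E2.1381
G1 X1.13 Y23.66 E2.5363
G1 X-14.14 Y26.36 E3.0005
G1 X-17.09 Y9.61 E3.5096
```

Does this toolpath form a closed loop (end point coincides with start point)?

yes

Start point (G0): (-17.09, 9.61). End point (last G1): the path returns to the start — closed.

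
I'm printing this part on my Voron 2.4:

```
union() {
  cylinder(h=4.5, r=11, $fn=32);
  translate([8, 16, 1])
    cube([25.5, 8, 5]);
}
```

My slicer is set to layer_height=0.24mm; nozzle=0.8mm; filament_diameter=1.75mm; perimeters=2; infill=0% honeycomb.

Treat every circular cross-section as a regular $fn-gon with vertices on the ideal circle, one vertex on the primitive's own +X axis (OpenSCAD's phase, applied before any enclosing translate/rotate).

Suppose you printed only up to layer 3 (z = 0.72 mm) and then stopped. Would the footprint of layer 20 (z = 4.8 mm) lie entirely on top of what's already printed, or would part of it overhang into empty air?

part overhangs

Compare the two slices. At z = 0.72: the r=11 cylinder gives a regular 32-gon of circumradius 11 (constant along its height) (area = (32/2)·11.000²·sin(360°/32) = 377.69 mm²); the cube at (8, 16) is absent (z outside [1, 6]); Combining (union): only the r=11 cylinder is present, so the union is just that shape — area = 377.69 mm². At z = 4.8: the cylinder does not reach this height (z outside [0, 4.5]); the cube at (8, 16) (footprint 25.5×8) is included at this height (area 204.00 mm²); Combining (union): only the 25.5×8 cube at (8, 16) is present, so the union is just that shape — area = 204.00 mm². Checking containment: at z = 4.8 the cross-section extends beyond the z = 0.72 cross-section by about 204.00 mm².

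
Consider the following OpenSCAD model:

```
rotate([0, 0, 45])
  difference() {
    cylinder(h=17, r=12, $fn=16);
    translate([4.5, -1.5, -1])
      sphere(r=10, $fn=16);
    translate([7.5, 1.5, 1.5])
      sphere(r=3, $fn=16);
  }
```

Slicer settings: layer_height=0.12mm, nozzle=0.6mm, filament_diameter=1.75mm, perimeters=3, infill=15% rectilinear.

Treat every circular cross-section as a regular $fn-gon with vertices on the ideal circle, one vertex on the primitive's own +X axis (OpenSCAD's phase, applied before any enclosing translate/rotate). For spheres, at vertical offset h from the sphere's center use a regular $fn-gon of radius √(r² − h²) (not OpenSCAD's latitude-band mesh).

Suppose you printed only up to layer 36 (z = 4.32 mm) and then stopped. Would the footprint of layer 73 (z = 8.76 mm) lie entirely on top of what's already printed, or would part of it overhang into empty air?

part overhangs

Compare the two slices. At z = 4.32: the cylinder: section is a regular 16-gon, circumradius r=12 (area = (16/2)·12.000²·sin(360°/16) = 440.85 mm²); the r=10 sphere at (4.5, -1.5) contributes a regular 16-gon of circumradius √(10²−5.32²) = 8.467 (area = (16/2)·8.467²·sin(360°/16) = 219.50 mm²); the sphere at (7.5, 1.5): section is a regular 16-gon, circumradius = √(r²−h²) = √(3²−2.82²) = 1.024 (area = (16/2)·1.024²·sin(360°/16) = 3.21 mm²); Subtracting the remaining from the first: starting from the r=12 cylinder (440.85 mm²), the r=10 sphere at (4.5, -1.5) partially overlaps it — only the 207.25 mm² overlap (of its 219.50 mm²) is removed, clipping the outline; the r=3 sphere at (7.5, 1.5) misses the remaining region (no effect) — area = 233.60 mm²; (whole slice rotated 45° about Z — lengths, areas and connectivity unchanged). At z = 8.76: the r=12 cylinder gives a regular 16-gon of circumradius 12 (constant along its height) (area = (16/2)·12.000²·sin(360°/16) = 440.85 mm²); the r=10 sphere at (4.5, -1.5) slices to a regular 16-gon of circumradius 2.178 (√(r²−h²) with h=9.76 from center) (area = (16/2)·2.178²·sin(360°/16) = 14.52 mm²); the sphere at (7.5, 1.5) does not reach this height (|z−center|=7.260 > r=3); Taking the first minus the rest: starting from the r=12 cylinder (440.85 mm²), the r=10 sphere at (4.5, -1.5) lies wholly inside it (removes its full 14.52 mm² and its 13.60 mm outline becomes a hole wall) — area = 426.33 mm²; (whole slice rotated 45° about Z — lengths, areas and connectivity unchanged). Checking containment: at z = 8.76 the cross-section extends beyond the z = 4.32 cross-section by about 192.73 mm².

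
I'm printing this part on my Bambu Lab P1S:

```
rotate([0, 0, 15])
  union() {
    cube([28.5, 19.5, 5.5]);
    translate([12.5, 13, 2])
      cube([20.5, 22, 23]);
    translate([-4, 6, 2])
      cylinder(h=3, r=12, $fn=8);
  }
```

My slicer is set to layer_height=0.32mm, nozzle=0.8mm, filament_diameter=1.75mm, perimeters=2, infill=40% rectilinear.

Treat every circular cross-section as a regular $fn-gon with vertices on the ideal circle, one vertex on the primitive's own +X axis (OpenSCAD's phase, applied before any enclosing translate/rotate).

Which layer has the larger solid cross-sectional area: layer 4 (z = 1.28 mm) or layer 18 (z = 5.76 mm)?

layer 4 (z = 1.28 mm)

Layer 4 (z = 1.28): the cube (footprint 28.5×19.5) is included at this height (area 555.75 mm²); the cube at (12.5, 13) does not reach this height (z outside [2, 25]); the cylinder at (-4, 6) is absent (z outside [2, 5]); Merging all regions: only the 28.5×19.5 cube is present, so the union is just that shape — area = 555.75 mm²; (rotated 15° about Z; rotation is an isometry so areas/perimeters/island counts are preserved). So its area = 555.75 mm². Layer 18 (z = 5.76): the cube does not reach this height (z outside [0, 5.5]); the 20.5×22 cube at (12.5, 13) contributes its full rectangle (area 451.00 mm²); the cylinder at (-4, 6) does not reach this height (z outside [2, 5]); Taking the union: only the 20.5×22 cube at (12.5, 13) is present, so the union is just that shape — area = 451.00 mm²; (whole slice rotated 15° about Z — lengths, areas and connectivity unchanged). So its area = 451.00 mm². Layer 4 is larger (555.75 vs 451.00 mm²).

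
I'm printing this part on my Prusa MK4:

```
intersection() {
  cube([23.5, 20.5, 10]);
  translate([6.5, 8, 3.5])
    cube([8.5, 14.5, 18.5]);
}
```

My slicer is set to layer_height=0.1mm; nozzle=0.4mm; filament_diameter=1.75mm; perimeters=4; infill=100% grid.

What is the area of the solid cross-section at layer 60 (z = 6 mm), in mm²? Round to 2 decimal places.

At z = 6 mm: the 23.5×20.5 cube contributes its full rectangle (area 481.75 mm²); the 8.5×14.5 cube at (6.5, 8) contributes its full rectangle (area 123.25 mm²); After intersecting: the 8.5×14.5 cube at (6.5, 8) partially overlaps the 23.5×20.5 cube; clipping to the common part keeps 106.25 mm² — area = 106.25 mm². Overall, the cross-section is a single solid region. Net area = 106.25 mm².

106.25 mm²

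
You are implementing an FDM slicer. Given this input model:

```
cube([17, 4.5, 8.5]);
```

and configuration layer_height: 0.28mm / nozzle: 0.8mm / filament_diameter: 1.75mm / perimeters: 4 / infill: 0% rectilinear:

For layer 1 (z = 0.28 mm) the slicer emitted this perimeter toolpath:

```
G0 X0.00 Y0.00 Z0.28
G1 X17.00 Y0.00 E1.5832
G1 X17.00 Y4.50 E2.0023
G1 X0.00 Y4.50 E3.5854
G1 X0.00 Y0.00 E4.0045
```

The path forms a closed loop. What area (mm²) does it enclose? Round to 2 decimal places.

76.50 mm²

Apply the shoelace formula to the sequence of (X, Y) vertices; enclosed area = 76.50 mm².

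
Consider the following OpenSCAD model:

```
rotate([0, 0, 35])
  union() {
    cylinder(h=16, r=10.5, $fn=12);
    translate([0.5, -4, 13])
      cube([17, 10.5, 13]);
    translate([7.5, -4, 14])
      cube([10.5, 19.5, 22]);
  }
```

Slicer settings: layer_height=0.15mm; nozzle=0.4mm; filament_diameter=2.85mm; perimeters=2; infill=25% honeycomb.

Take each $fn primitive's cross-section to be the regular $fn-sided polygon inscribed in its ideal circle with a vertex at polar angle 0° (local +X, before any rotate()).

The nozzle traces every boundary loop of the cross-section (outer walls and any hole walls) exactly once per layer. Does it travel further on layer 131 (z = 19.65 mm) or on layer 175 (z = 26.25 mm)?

layer 131 (z = 19.65 mm)

Layer 131 (z = 19.65): the cylinder does not reach this height (z outside [0, 16]); the 17×10.5 cube at (0.5, -4) contributes its full rectangle (perimeter 55.00 mm); the cube at (7.5, -4) is present — its section is the full 10.5×19.5 rectangle (perimeter 60.00 mm); Combining (union): the regions partially overlap (shared area 105.00 mm²), so the edge portions inside another operand are dropped and the merged outline is re-measured after clipping — boundary = 74.00 mm; (whole slice rotated 35° about Z — lengths, areas and connectivity unchanged). So its perimeter = 74.00 mm. Layer 175 (z = 26.25): the cylinder is not intersected at this z (z outside [0, 16]); the cube at (0.5, -4) is absent (z outside [13, 26]); the 10.5×19.5 cube at (7.5, -4) contributes its full rectangle (perimeter 60.00 mm); Taking the union: only the 10.5×19.5 cube at (7.5, -4) is present, so the union is just that shape — boundary = 60.00 mm; (rotated 35° about Z; rotation is an isometry so areas/perimeters/island counts are preserved). So its perimeter = 60.00 mm. Layer 131 is larger (74.00 vs 60.00 mm).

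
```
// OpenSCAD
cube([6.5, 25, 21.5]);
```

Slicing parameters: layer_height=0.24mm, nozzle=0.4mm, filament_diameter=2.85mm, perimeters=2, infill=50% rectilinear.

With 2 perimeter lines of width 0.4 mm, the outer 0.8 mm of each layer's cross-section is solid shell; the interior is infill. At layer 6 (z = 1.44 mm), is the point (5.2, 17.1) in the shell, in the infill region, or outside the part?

infill

At z = 1.44 mm: the cube is present — its section is the full 6.5×25 rectangle. Overall, the cross-section is a single solid region. The nearest boundary edge runs (6.50, 0.00)→(6.50, 25.00); distance from the point to it = 1.30 mm. The point is inside the cross-section and 1.30 mm from the nearest boundary — more than the 0.8 mm shell width (2 × 0.4), so it's in the infill interior.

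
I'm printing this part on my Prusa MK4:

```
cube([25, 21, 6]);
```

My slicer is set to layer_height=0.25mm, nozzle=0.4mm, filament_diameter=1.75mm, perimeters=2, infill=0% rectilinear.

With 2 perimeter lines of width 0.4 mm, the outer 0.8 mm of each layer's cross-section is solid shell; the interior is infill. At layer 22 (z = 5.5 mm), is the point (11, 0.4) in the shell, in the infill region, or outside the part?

At z = 5.5 mm: the cube is present — its section is the full 25×21 rectangle. Overall, the cross-section is a single solid region. The nearest boundary edge runs (0.00, 0.00)→(25.00, 0.00); distance from the point to it = 0.40 mm. The point is inside the cross-section, 0.40 mm from the nearest boundary — within the 0.8 mm shell band (2 × 0.4).

shell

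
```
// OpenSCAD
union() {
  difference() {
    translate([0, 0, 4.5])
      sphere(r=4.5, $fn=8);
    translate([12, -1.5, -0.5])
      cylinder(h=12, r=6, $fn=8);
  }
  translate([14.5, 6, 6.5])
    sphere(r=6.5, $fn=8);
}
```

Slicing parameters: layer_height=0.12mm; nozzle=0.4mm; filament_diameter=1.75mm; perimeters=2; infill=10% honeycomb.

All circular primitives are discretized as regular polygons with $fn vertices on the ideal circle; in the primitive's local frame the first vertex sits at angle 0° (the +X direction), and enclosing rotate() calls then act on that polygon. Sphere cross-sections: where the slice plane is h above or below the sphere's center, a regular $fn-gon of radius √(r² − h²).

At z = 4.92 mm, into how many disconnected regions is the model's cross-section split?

At z = 4.92 mm: the r=4.5 sphere contributes a regular 8-gon of circumradius √(4.5²−0.42²) = 4.480; the r=6 cylinder at (12, -1.5) contributes a regular 8-gon of circumradius 6; Taking the first minus the rest: starting from the r=4.5 sphere, the r=6 cylinder at (12, -1.5) misses the remaining region (no effect) — 1 connected region; the r=6.5 sphere at (14.5, 6) contributes a regular 8-gon of circumradius √(6.5²−1.58²) = 6.305; Merging all regions: the 2 present regions are separate (no shared area or edge), so areas and boundary lengths simply add and each stays a separate island — 2 connected regions. The result has 2 disconnected regions.

2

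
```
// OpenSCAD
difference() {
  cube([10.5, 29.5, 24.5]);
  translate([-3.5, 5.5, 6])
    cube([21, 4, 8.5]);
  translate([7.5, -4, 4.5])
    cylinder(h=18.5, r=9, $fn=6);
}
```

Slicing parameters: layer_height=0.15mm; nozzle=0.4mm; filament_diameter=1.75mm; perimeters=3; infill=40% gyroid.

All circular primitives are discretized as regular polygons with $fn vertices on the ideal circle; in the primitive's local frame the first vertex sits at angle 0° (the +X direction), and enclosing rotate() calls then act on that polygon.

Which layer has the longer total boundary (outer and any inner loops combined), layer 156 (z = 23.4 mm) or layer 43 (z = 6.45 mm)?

Layer 156 (z = 23.4): the 10.5×29.5 cube contributes its full rectangle (perimeter 80.00 mm); the cube at (-3.5, 5.5) does not reach this height (z outside [6, 14.5]); the cylinder at (7.5, -4) is not intersected at this z (z outside [4.5, 23]); Subtracting the remaining from the first: none of the subtracted shapes is present at this height, so the 10.5×29.5 cube is unchanged — boundary = 80.00 mm. So its perimeter = 80.00 mm. Layer 43 (z = 6.45): the 10.5×29.5 cube contributes its full rectangle (perimeter 80.00 mm); the cube at (-3.5, 5.5) is present — its section is the full 21×4 rectangle (perimeter 50.00 mm); the r=9 cylinder at (7.5, -4) contributes a regular 6-gon of circumradius 9 (perimeter = 2·6·9.000·sin(180°/6) = 54.00 mm); After the difference (first − rest): starting from the 10.5×29.5 cube, the 21×4 cube at (-3.5, 5.5) partially overlaps it — only the 42.00 mm² overlap (of its 84.00 mm²) is removed, clipping the outline; the r=9 cylinder at (7.5, -4) partially overlaps it — only the 32.61 mm² overlap (of its 210.44 mm²) is removed, clipping the outline — boundary = 91.40 mm. So its perimeter = 91.40 mm. Layer 43 is larger (91.40 vs 80.00 mm).

layer 43 (z = 6.45 mm)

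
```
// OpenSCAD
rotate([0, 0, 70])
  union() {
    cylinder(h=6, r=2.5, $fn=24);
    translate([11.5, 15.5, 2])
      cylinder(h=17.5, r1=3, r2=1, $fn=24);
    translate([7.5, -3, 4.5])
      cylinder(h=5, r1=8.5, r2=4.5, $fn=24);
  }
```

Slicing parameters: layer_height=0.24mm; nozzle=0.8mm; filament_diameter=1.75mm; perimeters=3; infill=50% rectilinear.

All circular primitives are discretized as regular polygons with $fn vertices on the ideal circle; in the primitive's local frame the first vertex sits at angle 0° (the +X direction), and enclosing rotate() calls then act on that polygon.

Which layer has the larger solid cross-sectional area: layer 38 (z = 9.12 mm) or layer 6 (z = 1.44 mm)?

layer 38 (z = 9.12 mm)

Layer 38 (z = 9.12): the cylinder is absent (z outside [0, 6]); the cone at (11.5, 15.5) contributes a regular 24-gon of circumradius 2.186 (interpolated between r1=3 and r2=1 at t=0.407) (area = (24/2)·2.186²·sin(360°/24) = 14.85 mm²); the cone at (7.5, -3): at t=0.924 of its height the radius interpolates to r₁+(r₂−r₁)t = 4.804, giving a regular 24-gon of that circumradius (area = (24/2)·4.804²·sin(360°/24) = 71.68 mm²); Taking the union: the 2 present regions are separate (no shared area or edge), so areas and boundary lengths simply add and each stays a separate island — area = 86.52 mm²; (whole slice rotated 70° about Z — lengths, areas and connectivity unchanged). So its area = 86.52 mm². Layer 6 (z = 1.44): the r=2.5 cylinder gives a regular 24-gon of circumradius 2.5 (constant along its height) (area = (24/2)·2.500²·sin(360°/24) = 19.41 mm²); the cone at (11.5, 15.5) does not reach this height (z outside [2, 19.5]); the cone at (7.5, -3) does not reach this height (z outside [4.5, 9.5]); Taking the union: only the r=2.5 cylinder is present, so the union is just that shape — area = 19.41 mm²; (whole slice rotated 70° about Z — lengths, areas and connectivity unchanged). So its area = 19.41 mm². Layer 38 is larger (86.52 vs 19.41 mm²).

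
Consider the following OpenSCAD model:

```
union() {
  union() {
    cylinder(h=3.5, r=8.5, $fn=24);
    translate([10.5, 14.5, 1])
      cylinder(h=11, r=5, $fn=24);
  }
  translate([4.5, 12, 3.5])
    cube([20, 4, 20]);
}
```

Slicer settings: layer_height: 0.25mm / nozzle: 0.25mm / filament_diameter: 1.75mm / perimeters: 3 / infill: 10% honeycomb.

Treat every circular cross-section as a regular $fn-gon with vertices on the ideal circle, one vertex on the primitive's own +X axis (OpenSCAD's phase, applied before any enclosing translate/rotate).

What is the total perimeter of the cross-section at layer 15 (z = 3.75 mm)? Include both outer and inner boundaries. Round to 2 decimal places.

52.90 mm

At z = 3.75 mm: the cylinder is absent (z outside [0, 3.5]); the cylinder at (10.5, 14.5): section is a regular 24-gon, circumradius r=5 (perimeter = 2·24·5.000·sin(180°/24) = 31.33 mm); Taking the union: only the r=5 cylinder at (10.5, 14.5) is present, so the union is just that shape — boundary = 31.33 mm; the 20×4 cube at (4.5, 12) contributes its full rectangle (perimeter 48.00 mm); Combining (union): the regions partially overlap (shared area 38.46 mm²), so the edge portions inside another operand are dropped and the merged outline is re-measured after clipping — boundary = 52.90 mm. Overall, the cross-section is a single solid region. Total boundary length (outer) = 52.90 mm.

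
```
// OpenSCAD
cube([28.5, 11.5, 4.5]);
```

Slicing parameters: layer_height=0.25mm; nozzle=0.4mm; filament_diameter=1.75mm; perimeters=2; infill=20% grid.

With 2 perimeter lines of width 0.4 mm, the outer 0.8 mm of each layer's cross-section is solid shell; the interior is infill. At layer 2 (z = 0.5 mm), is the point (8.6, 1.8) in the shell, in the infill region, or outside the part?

At z = 0.5 mm: the 28.5×11.5 cube contributes its full rectangle. Overall, the cross-section is a single solid region. The nearest boundary edge runs (0.00, 0.00)→(28.50, 0.00); distance from the point to it = 1.80 mm. The point is inside the cross-section and 1.80 mm from the nearest boundary — more than the 0.8 mm shell width (2 × 0.4), so it's in the infill interior.

infill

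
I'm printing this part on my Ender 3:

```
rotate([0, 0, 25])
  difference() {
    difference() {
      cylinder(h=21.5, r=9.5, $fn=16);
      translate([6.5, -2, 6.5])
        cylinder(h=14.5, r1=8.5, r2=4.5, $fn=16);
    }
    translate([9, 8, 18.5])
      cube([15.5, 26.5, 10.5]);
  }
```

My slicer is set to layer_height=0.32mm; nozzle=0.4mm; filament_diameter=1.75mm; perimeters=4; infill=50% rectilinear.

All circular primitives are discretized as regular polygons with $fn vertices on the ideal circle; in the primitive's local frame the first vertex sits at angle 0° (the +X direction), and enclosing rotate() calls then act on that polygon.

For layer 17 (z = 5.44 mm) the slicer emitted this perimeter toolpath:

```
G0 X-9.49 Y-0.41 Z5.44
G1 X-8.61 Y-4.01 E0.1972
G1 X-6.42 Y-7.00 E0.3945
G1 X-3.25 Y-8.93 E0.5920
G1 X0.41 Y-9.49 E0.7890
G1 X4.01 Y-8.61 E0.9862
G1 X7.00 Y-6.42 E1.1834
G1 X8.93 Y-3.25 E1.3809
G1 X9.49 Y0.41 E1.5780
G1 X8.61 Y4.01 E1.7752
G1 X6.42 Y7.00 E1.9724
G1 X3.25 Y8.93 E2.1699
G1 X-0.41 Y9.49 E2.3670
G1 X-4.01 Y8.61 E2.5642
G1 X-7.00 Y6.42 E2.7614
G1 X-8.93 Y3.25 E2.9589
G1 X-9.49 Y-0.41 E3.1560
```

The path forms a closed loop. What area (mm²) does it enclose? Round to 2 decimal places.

276.27 mm²

Apply the shoelace formula to the sequence of (X, Y) vertices; enclosed area = 276.27 mm².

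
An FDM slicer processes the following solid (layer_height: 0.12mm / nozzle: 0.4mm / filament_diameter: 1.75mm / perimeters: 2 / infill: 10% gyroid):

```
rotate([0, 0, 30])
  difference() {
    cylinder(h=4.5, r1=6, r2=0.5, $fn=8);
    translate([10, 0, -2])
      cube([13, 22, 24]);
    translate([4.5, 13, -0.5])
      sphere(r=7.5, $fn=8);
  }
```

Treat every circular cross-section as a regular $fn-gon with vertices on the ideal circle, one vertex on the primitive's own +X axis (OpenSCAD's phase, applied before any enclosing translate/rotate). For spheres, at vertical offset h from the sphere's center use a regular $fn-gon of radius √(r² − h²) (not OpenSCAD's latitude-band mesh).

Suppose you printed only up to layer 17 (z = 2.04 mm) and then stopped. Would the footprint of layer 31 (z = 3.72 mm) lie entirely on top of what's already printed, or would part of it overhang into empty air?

entirely on top

Compare the two slices. At z = 2.04: the cone (r1=6→r2=0.5) has section circumradius 3.507 here — a regular 8-gon (area = (8/2)·3.507²·sin(360°/8) = 34.78 mm²); the cube at (10, 0) (footprint 13×22) is included at this height (area 286.00 mm²); the sphere at (4.5, 13): section is a regular 8-gon, circumradius = √(r²−h²) = √(7.5²−2.54²) = 7.057 (area = (8/2)·7.057²·sin(360°/8) = 140.85 mm²); After the difference (first − rest): starting from the cone (34.78 mm²), the 13×22 cube at (10, 0) misses the remaining region (no effect); the r=7.5 sphere at (4.5, 13) misses the remaining region (no effect) — area = 34.78 mm²; (rotated 30° about Z; rotation is an isometry so areas/perimeters/island counts are preserved). At z = 3.72: the cone (r1=6→r2=0.5) has section circumradius 1.453 here — a regular 8-gon (area = (8/2)·1.453²·sin(360°/8) = 5.97 mm²); the cube at (10, 0) (footprint 13×22) is included at this height (area 286.00 mm²); the r=7.5 sphere at (4.5, 13) contributes a regular 8-gon of circumradius √(7.5²−4.22²) = 6.200 (area = (8/2)·6.200²·sin(360°/8) = 108.73 mm²); Subtracting the remaining from the first: starting from the cone (5.97 mm²), the 13×22 cube at (10, 0) misses the remaining region (no effect); the r=7.5 sphere at (4.5, 13) misses the remaining region (no effect) — area = 5.97 mm²; (rotated 30° about Z; rotation is an isometry so areas/perimeters/island counts are preserved). Checking containment: the cross-section at z = 3.72 is a subset of the cross-section at z = 2.04.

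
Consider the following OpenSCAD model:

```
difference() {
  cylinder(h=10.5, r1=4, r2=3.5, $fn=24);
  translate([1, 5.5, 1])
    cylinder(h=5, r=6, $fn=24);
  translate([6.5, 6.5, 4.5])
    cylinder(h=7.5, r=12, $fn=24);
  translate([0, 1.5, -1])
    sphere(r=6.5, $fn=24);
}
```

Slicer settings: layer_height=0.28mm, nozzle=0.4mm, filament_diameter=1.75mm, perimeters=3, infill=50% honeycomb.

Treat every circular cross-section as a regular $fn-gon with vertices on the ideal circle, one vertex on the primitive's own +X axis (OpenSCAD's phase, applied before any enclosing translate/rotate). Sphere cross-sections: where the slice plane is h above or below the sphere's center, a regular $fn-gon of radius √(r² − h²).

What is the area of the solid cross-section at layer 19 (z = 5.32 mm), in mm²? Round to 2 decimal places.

4.00 mm²

At z = 5.32 mm: the cone contributes a regular 24-gon of circumradius 3.747 (interpolated between r1=4 and r2=3.5 at t=0.507) (area = (24/2)·3.747²·sin(360°/24) = 43.60 mm²); the r=6 cylinder at (1, 5.5) gives a regular 24-gon of circumradius 6 (constant along its height) (area = (24/2)·6.000²·sin(360°/24) = 111.81 mm²); the r=12 cylinder at (6.5, 6.5) gives a regular 24-gon of circumradius 12 (constant along its height) (area = (24/2)·12.000²·sin(360°/24) = 447.24 mm²); the r=6.5 sphere at (0, 1.5) contributes a regular 24-gon of circumradius √(6.5²−6.32²) = 1.519 (area = (24/2)·1.519²·sin(360°/24) = 7.17 mm²); Subtracting the remaining from the first: starting from the cone (43.60 mm²), the r=6 cylinder at (1, 5.5) partially overlaps it — only the 21.57 mm² overlap (of its 111.81 mm²) is removed, clipping the outline; the r=12 cylinder at (6.5, 6.5) partially overlaps it — only the 18.03 mm² overlap (of its 447.24 mm²) is removed, clipping the outline; the r=6.5 sphere at (0, 1.5) misses the remaining region (no effect) — area = 4.00 mm². Overall, the cross-section is a single solid region. Net area = 4.00 mm².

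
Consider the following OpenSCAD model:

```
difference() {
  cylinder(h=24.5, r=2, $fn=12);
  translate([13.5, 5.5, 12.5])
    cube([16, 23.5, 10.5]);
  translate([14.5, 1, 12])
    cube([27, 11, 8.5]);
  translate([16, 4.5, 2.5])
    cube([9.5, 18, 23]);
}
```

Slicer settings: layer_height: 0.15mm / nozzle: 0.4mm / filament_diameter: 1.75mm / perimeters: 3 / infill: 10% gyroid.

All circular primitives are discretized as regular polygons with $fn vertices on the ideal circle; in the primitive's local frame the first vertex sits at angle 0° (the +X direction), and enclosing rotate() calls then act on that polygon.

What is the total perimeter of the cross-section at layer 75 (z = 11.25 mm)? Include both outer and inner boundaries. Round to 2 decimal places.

At z = 11.25 mm: the r=2 cylinder contributes a regular 12-gon of circumradius 2 (perimeter = 2·12·2.000·sin(180°/12) = 12.42 mm); the cube at (13.5, 5.5) does not reach this height (z outside [12.5, 23]); the cube at (14.5, 1) does not reach this height (z outside [12, 20.5]); the cube at (16, 4.5) is present — its section is the full 9.5×18 rectangle (perimeter 55.00 mm); After the difference (first − rest): starting from the r=2 cylinder, the 9.5×18 cube at (16, 4.5) misses the remaining region (no effect) — boundary = 12.42 mm. Overall, the cross-section is a single solid region. Total boundary length (outer) = 12.42 mm.

12.42 mm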